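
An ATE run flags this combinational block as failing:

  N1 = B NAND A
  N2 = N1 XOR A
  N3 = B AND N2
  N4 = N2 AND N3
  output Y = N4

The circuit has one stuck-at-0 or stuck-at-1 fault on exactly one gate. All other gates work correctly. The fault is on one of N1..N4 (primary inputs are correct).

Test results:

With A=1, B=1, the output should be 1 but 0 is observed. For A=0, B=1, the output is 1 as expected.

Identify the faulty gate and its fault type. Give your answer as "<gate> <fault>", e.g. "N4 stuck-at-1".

Fault-free values for test 1 (A=1, B=1): N1=0, N2=1, N3=1, N4=1, giving Y=1. Observed 0.
Test 1: faults giving observed 0 are {N1 stuck-at-1, N2 stuck-at-0, N3 stuck-at-0, N4 stuck-at-0}.
Test 2 (A=0, B=1): fault-free N1=1, N2=1, N3=1, N4=1 → 1; observed 1. Eliminates N2 stuck-at-0, N3 stuck-at-0, N4 stuck-at-0.
Only N1 stuck-at-1 is consistent with every test.

N1 stuck-at-1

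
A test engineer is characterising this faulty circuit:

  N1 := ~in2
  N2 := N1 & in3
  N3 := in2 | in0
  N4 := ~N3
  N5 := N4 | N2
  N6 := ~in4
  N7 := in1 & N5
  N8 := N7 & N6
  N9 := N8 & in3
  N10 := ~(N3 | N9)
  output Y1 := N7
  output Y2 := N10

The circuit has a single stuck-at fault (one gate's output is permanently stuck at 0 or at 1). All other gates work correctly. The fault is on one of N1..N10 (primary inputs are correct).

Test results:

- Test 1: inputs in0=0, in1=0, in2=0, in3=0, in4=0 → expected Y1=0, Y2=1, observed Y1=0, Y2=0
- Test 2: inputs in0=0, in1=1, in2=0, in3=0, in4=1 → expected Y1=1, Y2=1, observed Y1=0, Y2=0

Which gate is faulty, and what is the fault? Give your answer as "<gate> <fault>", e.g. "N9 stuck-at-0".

Fault-free values for test 1 (in0=0, in1=0, in2=0, in3=0, in4=0): N1=1, N2=0, N3=0, N4=1, N5=1, N6=1, N7=0, N8=0, N9=0, N10=1, giving Y1=0, Y2=1. Observed Y1=0, Y2=0.
Test 1: faults giving observed Y1=0, Y2=0 are {N3 stuck-at-1, N9 stuck-at-1, N10 stuck-at-0}.
Test 2 (in0=0, in1=1, in2=0, in3=0, in4=1): fault-free N1=1, N2=0, N3=0, N4=1, N5=1, N6=0, N7=1, N8=0, N9=0, N10=1 → Y1=1, Y2=1; observed Y1=0, Y2=0. Eliminates N9 stuck-at-1, N10 stuck-at-0.
Only N3 stuck-at-1 is consistent with every test.

N3 stuck-at-1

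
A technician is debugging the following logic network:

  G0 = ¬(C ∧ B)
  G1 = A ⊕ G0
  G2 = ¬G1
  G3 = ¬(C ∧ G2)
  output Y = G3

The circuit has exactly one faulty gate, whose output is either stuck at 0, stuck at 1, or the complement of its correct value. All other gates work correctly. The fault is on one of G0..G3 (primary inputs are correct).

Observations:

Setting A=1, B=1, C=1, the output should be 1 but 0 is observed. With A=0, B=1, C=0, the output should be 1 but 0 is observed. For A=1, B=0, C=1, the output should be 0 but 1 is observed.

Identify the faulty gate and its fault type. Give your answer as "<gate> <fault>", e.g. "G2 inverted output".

Fault-free values for test 1 (A=1, B=1, C=1): G0=0, G1=1, G2=0, G3=1, giving Y=1. Observed 0.
Test 1: faults giving observed 0 are {G0 stuck-at-1, G0 inverted output, G1 stuck-at-0, G1 inverted output, G2 stuck-at-1, G2 inverted output, G3 stuck-at-0, G3 inverted output}.
Test 2 (A=0, B=1, C=0): fault-free G0=1, G1=1, G2=0, G3=1 → 1; observed 0. Eliminates G0 stuck-at-1, G0 inverted output, G1 stuck-at-0, G1 inverted output, G2 stuck-at-1, G2 inverted output.
Test 3 (A=1, B=0, C=1): fault-free G0=1, G1=0, G2=1, G3=0 → 0; observed 1. Eliminates G3 stuck-at-0.
Only G3 inverted output is consistent with every test.

G3 inverted output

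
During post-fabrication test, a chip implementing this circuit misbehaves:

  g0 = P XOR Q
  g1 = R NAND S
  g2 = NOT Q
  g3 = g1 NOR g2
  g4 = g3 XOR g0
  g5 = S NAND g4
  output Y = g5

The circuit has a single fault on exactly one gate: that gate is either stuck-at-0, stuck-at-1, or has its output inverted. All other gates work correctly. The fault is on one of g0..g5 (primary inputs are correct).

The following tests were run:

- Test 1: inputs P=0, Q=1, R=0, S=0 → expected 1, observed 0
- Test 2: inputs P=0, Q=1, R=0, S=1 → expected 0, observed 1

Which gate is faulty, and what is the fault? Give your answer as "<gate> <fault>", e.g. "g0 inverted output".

Fault-free values for test 1 (P=0, Q=1, R=0, S=0): g0=1, g1=1, g2=0, g3=0, g4=1, g5=1, giving Y=1. Observed 0.
Test 1: faults giving observed 0 are {g5 stuck-at-0, g5 inverted output}.
Test 2 (P=0, Q=1, R=0, S=1): fault-free g0=1, g1=1, g2=0, g3=0, g4=1, g5=0 → 0; observed 1. Eliminates g5 stuck-at-0.
Only g5 inverted output is consistent with every test.

g5 inverted output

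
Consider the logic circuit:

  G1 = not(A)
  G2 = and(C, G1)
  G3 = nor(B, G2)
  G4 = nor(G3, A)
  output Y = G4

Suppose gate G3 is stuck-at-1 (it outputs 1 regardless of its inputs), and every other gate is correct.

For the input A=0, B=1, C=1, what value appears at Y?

0

Propagate with G3 forced: G1=1, G2=1, G3=1 [stuck-at-1], G4=0.
So Y = 0. (Without the fault it would be 1.)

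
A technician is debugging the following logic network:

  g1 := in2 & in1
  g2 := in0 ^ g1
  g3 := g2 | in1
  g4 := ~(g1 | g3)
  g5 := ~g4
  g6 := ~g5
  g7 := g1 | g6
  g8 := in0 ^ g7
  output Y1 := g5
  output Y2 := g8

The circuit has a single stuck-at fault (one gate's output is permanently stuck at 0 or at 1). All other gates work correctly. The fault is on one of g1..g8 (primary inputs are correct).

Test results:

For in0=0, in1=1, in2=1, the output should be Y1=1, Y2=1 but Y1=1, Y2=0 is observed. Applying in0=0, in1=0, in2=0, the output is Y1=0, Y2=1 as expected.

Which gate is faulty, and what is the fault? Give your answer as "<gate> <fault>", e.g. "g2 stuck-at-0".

Fault-free values for test 1 (in0=0, in1=1, in2=1): g1=1, g2=1, g3=1, g4=0, g5=1, g6=0, g7=1, g8=1, giving Y1=1, Y2=1. Observed Y1=1, Y2=0.
Test 1: faults giving observed Y1=1, Y2=0 are {g1 stuck-at-0, g7 stuck-at-0, g8 stuck-at-0}.
Test 2 (in0=0, in1=0, in2=0): fault-free g1=0, g2=0, g3=0, g4=1, g5=0, g6=1, g7=1, g8=1 → Y1=0, Y2=1; observed Y1=0, Y2=1. Eliminates g7 stuck-at-0, g8 stuck-at-0.
Only g1 stuck-at-0 is consistent with every test.

g1 stuck-at-0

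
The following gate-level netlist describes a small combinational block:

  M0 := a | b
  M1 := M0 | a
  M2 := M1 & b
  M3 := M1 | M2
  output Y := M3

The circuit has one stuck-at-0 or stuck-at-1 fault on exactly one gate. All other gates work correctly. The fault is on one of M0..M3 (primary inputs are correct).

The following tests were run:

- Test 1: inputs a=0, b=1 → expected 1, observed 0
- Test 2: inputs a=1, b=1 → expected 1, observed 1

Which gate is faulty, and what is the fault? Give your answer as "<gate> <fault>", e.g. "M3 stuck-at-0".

Fault-free values for test 1 (a=0, b=1): M0=1, M1=1, M2=1, M3=1, giving Y=1. Observed 0.
Test 1: faults giving observed 0 are {M0 stuck-at-0, M1 stuck-at-0, M3 stuck-at-0}.
Test 2 (a=1, b=1): fault-free M0=1, M1=1, M2=1, M3=1 → 1; observed 1. Eliminates M1 stuck-at-0, M3 stuck-at-0.
Only M0 stuck-at-0 is consistent with every test.

M0 stuck-at-0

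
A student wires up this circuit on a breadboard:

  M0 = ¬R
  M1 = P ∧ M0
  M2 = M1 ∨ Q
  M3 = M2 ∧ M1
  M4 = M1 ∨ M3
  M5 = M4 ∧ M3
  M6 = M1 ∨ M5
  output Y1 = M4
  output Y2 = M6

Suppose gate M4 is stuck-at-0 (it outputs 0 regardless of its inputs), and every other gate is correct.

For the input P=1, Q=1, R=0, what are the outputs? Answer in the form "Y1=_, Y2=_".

Propagate with M4 forced: M0=1, M1=1, M2=1, M3=1, M4=0 [stuck-at-0], M5=0, M6=1.
So the outputs are Y1=0, Y2=1. (Without the fault they would be Y1=1, Y2=1.)

Y1=0, Y2=1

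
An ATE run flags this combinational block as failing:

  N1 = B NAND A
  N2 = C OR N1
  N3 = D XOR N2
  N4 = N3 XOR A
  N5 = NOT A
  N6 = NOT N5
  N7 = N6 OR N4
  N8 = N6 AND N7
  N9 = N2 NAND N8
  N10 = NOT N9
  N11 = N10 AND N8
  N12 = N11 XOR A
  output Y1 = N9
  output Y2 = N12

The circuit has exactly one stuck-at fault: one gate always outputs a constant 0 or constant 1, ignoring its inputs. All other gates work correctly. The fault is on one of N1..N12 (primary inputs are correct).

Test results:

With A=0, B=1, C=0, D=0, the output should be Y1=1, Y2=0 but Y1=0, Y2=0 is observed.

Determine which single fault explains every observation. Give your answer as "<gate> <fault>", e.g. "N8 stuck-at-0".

N9 stuck-at-0

Fault-free values for test 1 (A=0, B=1, C=0, D=0): N1=1, N2=1, N3=1, N4=1, N5=1, N6=0, N7=1, N8=0, N9=1, N10=0, N11=0, N12=0, giving Y1=1, Y2=0. Observed Y1=0, Y2=0.
Test 1: faults giving observed Y1=0, Y2=0 are {N9 stuck-at-0}.
Only N9 stuck-at-0 is consistent with every test.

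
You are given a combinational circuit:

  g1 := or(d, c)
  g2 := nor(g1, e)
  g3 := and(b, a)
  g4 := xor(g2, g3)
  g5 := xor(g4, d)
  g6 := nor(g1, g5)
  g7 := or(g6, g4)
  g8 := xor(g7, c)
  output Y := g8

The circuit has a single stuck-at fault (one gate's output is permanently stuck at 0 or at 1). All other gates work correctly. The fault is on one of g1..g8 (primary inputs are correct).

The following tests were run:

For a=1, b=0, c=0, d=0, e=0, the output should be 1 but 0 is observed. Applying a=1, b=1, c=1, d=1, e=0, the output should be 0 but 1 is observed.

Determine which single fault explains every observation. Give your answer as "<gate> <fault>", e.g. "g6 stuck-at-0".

g7 stuck-at-0

Fault-free values for test 1 (a=1, b=0, c=0, d=0, e=0): g1=0, g2=1, g3=0, g4=1, g5=1, g6=0, g7=1, g8=1, giving Y=1. Observed 0.
Test 1: faults giving observed 0 are {g1 stuck-at-1, g7 stuck-at-0, g8 stuck-at-0}.
Test 2 (a=1, b=1, c=1, d=1, e=0): fault-free g1=1, g2=0, g3=1, g4=1, g5=0, g6=0, g7=1, g8=0 → 0; observed 1. Eliminates g1 stuck-at-1, g8 stuck-at-0.
Only g7 stuck-at-0 is consistent with every test.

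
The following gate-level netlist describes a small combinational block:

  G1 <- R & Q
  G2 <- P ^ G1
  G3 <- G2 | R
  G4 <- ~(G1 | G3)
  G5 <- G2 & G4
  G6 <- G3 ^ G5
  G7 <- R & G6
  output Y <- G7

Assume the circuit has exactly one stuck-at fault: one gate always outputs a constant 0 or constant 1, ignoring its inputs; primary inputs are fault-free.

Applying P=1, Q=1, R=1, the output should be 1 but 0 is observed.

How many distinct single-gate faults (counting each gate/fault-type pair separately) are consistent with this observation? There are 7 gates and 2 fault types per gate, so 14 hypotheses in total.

Fault-free: G1=1, G2=0, G3=1, G4=0, G5=0, G6=1, G7=1 → 1. Observed 0.
  G1 stuck-at-0: output 1 ✗
  G1 stuck-at-1: output 1 ✗
  G2 stuck-at-0: output 1 ✗
  G2 stuck-at-1: output 1 ✗
  G3 stuck-at-0: output 0 ✓
  G3 stuck-at-1: output 1 ✗
  G4 stuck-at-0: output 1 ✗
  G4 stuck-at-1: output 1 ✗
  G5 stuck-at-0: output 1 ✗
  G5 stuck-at-1: output 0 ✓
  G6 stuck-at-0: output 0 ✓
  G6 stuck-at-1: output 1 ✗
  G7 stuck-at-0: output 0 ✓
  G7 stuck-at-1: output 1 ✗
Consistent faults: {G3 stuck-at-0, G5 stuck-at-1, G6 stuck-at-0, G7 stuck-at-0} — 4 in all.

4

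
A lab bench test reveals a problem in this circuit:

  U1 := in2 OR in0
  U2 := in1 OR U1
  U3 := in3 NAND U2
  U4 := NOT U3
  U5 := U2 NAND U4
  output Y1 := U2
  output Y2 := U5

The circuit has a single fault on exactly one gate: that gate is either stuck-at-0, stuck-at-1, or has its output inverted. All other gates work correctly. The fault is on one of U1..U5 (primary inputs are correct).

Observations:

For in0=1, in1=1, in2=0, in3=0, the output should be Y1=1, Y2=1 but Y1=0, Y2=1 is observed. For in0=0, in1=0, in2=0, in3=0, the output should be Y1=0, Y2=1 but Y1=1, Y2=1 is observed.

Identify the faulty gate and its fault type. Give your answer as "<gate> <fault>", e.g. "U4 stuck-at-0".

U2 inverted output

Fault-free values for test 1 (in0=1, in1=1, in2=0, in3=0): U1=1, U2=1, U3=1, U4=0, U5=1, giving Y1=1, Y2=1. Observed Y1=0, Y2=1.
Test 1: faults giving observed Y1=0, Y2=1 are {U2 stuck-at-0, U2 inverted output}.
Test 2 (in0=0, in1=0, in2=0, in3=0): fault-free U1=0, U2=0, U3=1, U4=0, U5=1 → Y1=0, Y2=1; observed Y1=1, Y2=1. Eliminates U2 stuck-at-0.
Only U2 inverted output is consistent with every test.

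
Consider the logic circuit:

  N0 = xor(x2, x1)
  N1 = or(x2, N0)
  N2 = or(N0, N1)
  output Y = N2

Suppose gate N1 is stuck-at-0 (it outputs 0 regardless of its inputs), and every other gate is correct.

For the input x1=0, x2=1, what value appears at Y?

1

Propagate with N1 forced: N0=1, N1=0 [stuck-at-0], N2=1.
So Y = 1. (Same as the fault-free value — the fault is masked on this input.)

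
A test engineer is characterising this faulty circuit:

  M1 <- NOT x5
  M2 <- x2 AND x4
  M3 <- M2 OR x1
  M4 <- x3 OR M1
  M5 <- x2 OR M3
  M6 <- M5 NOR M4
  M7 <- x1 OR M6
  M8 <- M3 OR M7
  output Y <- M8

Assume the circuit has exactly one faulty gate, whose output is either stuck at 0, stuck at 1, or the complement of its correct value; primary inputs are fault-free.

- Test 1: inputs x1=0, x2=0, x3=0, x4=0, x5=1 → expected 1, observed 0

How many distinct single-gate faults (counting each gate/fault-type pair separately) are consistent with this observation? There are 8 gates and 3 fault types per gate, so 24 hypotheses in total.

12

Fault-free: M1=0, M2=0, M3=0, M4=0, M5=0, M6=1, M7=1, M8=1 → 1. Observed 0.
  M1: stuck-at-1, inverted output ✓; others ✗
  M2: none of the 3 fault types match ✗
  M3: none of the 3 fault types match ✗
  M4: stuck-at-1, inverted output ✓; others ✗
  M5: stuck-at-1, inverted output ✓; others ✗
  M6: stuck-at-0, inverted output ✓; others ✗
  M7: stuck-at-0, inverted output ✓; others ✗
  M8: stuck-at-0, inverted output ✓; others ✗
Consistent faults: {M1 stuck-at-1, M1 inverted output, M4 stuck-at-1, M4 inverted output, M5 stuck-at-1, M5 inverted output, M6 stuck-at-0, M6 inverted output, M7 stuck-at-0, M7 inverted output, M8 stuck-at-0, M8 inverted output} — 12 in all.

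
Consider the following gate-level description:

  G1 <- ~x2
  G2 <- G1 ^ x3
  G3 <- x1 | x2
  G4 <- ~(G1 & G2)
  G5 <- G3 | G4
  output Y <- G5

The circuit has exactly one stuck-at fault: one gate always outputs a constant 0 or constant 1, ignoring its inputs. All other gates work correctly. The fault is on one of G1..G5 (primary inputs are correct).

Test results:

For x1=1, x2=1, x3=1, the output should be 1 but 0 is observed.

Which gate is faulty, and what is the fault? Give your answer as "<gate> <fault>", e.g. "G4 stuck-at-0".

G5 stuck-at-0

Fault-free values for test 1 (x1=1, x2=1, x3=1): G1=0, G2=1, G3=1, G4=1, G5=1, giving Y=1. Observed 0.
Test 1: faults giving observed 0 are {G5 stuck-at-0}.
Only G5 stuck-at-0 is consistent with every test.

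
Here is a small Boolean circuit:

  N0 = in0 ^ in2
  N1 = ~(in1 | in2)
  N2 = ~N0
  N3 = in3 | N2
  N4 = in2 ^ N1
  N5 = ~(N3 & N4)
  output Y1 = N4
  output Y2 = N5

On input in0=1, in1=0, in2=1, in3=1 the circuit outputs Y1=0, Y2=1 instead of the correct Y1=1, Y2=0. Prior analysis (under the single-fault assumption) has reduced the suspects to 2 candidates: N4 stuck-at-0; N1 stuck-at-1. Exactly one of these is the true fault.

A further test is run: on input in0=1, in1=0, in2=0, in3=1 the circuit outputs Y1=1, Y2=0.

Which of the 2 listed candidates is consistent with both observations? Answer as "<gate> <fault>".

Evaluate each candidate on input in0=1, in1=0, in2=0, in3=1:
  N4 stuck-at-0: N0=1, N1=1, N2=0, N3=1, N4=0 [stuck-at-0], N5=1 → Y1=0, Y2=1 — eliminated
  N1 stuck-at-1: N0=1, N1=1 [stuck-at-1], N2=0, N3=1, N4=1, N5=0 → Y1=1, Y2=0 — matches
Only N1 stuck-at-1 reproduces the observed Y1=1, Y2=0.

N1 stuck-at-1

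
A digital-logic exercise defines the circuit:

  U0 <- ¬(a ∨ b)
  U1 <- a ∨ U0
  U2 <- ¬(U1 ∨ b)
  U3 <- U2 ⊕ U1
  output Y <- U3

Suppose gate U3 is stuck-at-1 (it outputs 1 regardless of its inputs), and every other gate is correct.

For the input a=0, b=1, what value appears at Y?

Propagate with U3 forced: U0=0, U1=0, U2=0, U3=1 [stuck-at-1].
So Y = 1. (Without the fault it would be 0.)

1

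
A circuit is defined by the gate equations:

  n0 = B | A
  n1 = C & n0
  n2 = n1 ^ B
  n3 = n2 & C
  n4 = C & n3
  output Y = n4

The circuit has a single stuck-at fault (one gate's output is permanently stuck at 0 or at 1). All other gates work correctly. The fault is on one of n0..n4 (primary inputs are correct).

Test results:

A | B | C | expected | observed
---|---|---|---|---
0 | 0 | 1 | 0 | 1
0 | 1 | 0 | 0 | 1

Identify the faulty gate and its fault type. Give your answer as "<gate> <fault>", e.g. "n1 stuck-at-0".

n4 stuck-at-1

Fault-free values for test 1 (A=0, B=0, C=1): n0=0, n1=0, n2=0, n3=0, n4=0, giving Y=0. Observed 1.
Test 1: faults giving observed 1 are {n0 stuck-at-1, n1 stuck-at-1, n2 stuck-at-1, n3 stuck-at-1, n4 stuck-at-1}.
Test 2 (A=0, B=1, C=0): fault-free n0=1, n1=0, n2=1, n3=0, n4=0 → 0; observed 1. Eliminates n0 stuck-at-1, n1 stuck-at-1, n2 stuck-at-1, n3 stuck-at-1.
Only n4 stuck-at-1 is consistent with every test.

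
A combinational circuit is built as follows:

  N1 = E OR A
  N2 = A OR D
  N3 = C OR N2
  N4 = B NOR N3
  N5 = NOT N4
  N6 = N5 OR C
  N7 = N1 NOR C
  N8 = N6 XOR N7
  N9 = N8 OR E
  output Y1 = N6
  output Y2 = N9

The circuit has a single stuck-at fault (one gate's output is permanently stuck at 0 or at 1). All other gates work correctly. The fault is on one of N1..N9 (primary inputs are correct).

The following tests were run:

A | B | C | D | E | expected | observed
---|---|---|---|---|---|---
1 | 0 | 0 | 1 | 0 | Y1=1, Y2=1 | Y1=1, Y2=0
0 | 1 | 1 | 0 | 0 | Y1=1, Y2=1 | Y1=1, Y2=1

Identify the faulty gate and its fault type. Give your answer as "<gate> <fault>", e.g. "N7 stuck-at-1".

N1 stuck-at-0

Fault-free values for test 1 (A=1, B=0, C=0, D=1, E=0): N1=1, N2=1, N3=1, N4=0, N5=1, N6=1, N7=0, N8=1, N9=1, giving Y1=1, Y2=1. Observed Y1=1, Y2=0.
Test 1: faults giving observed Y1=1, Y2=0 are {N1 stuck-at-0, N7 stuck-at-1, N8 stuck-at-0, N9 stuck-at-0}.
Test 2 (A=0, B=1, C=1, D=0, E=0): fault-free N1=0, N2=0, N3=1, N4=0, N5=1, N6=1, N7=0, N8=1, N9=1 → Y1=1, Y2=1; observed Y1=1, Y2=1. Eliminates N7 stuck-at-1, N8 stuck-at-0, N9 stuck-at-0.
Only N1 stuck-at-0 is consistent with every test.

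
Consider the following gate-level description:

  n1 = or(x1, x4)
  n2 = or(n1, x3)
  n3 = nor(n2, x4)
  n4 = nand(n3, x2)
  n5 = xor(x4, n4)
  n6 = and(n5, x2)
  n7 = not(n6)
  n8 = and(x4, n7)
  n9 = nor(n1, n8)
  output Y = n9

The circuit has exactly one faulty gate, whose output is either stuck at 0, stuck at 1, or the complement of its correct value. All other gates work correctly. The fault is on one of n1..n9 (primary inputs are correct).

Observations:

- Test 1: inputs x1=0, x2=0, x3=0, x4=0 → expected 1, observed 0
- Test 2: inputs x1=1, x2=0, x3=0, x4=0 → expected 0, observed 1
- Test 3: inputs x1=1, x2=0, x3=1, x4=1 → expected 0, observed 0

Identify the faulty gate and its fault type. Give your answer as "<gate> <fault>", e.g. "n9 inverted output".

n1 inverted output

Fault-free values for test 1 (x1=0, x2=0, x3=0, x4=0): n1=0, n2=0, n3=1, n4=1, n5=1, n6=0, n7=1, n8=0, n9=1, giving Y=1. Observed 0.
Test 1: faults giving observed 0 are {n1 stuck-at-1, n1 inverted output, n8 stuck-at-1, n8 inverted output, n9 stuck-at-0, n9 inverted output}.
Test 2 (x1=1, x2=0, x3=0, x4=0): fault-free n1=1, n2=1, n3=0, n4=1, n5=1, n6=0, n7=1, n8=0, n9=0 → 0; observed 1. Eliminates n1 stuck-at-1, n8 stuck-at-1, n8 inverted output, n9 stuck-at-0.
Test 3 (x1=1, x2=0, x3=1, x4=1): fault-free n1=1, n2=1, n3=0, n4=1, n5=0, n6=0, n7=1, n8=1, n9=0 → 0; observed 0. Eliminates n9 inverted output.
Only n1 inverted output is consistent with every test.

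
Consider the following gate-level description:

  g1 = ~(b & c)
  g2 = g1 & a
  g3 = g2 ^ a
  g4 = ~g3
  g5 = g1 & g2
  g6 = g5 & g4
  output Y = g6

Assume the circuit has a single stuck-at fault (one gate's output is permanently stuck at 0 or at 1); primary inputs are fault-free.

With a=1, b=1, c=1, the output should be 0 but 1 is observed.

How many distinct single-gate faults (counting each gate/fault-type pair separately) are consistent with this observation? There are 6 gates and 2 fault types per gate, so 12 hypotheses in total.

2

Fault-free: g1=0, g2=0, g3=1, g4=0, g5=0, g6=0 → 0. Observed 1.
  g1 stuck-at-0: output 0 ✗
  g1 stuck-at-1: output 1 ✓
  g2 stuck-at-0: output 0 ✗
  g2 stuck-at-1: output 0 ✗
  g3 stuck-at-0: output 0 ✗
  g3 stuck-at-1: output 0 ✗
  g4 stuck-at-0: output 0 ✗
  g4 stuck-at-1: output 0 ✗
  g5 stuck-at-0: output 0 ✗
  g5 stuck-at-1: output 0 ✗
  g6 stuck-at-0: output 0 ✗
  g6 stuck-at-1: output 1 ✓
Consistent faults: {g1 stuck-at-1, g6 stuck-at-1} — 2 in all.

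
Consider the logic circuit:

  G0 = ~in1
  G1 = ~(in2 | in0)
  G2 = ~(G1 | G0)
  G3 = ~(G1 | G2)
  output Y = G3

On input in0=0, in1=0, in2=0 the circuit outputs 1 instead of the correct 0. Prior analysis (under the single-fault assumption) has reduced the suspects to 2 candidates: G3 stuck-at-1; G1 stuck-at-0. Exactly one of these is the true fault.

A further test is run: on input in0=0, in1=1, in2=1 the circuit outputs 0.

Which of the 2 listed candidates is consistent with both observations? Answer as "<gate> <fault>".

Evaluate each candidate on input in0=0, in1=1, in2=1:
  G3 stuck-at-1: G0=0, G1=0, G2=1, G3=1 [stuck-at-1] → 1 — eliminated
  G1 stuck-at-0: G0=0, G1=0 [stuck-at-0], G2=1, G3=0 → 0 — matches
Only G1 stuck-at-0 reproduces the observed 0.

G1 stuck-at-0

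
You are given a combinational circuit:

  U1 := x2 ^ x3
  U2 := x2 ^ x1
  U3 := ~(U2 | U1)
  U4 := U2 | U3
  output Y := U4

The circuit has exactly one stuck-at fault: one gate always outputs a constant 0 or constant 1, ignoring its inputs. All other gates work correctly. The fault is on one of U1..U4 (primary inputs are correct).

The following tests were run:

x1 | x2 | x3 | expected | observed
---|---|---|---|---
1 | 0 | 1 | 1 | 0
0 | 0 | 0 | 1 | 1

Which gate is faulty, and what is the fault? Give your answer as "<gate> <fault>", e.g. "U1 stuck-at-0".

Fault-free values for test 1 (x1=1, x2=0, x3=1): U1=1, U2=1, U3=0, U4=1, giving Y=1. Observed 0.
Test 1: faults giving observed 0 are {U2 stuck-at-0, U4 stuck-at-0}.
Test 2 (x1=0, x2=0, x3=0): fault-free U1=0, U2=0, U3=1, U4=1 → 1; observed 1. Eliminates U4 stuck-at-0.
Only U2 stuck-at-0 is consistent with every test.

U2 stuck-at-0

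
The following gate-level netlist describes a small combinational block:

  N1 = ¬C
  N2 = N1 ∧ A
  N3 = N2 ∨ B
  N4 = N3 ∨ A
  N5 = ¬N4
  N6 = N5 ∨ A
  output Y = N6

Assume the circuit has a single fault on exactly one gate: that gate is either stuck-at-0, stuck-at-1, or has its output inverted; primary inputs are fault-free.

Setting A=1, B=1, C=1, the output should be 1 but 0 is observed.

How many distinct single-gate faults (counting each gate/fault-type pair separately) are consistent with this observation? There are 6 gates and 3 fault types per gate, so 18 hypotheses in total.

Fault-free: N1=0, N2=0, N3=1, N4=1, N5=0, N6=1 → 1. Observed 0.
  N1: none of the 3 fault types match ✗
  N2: none of the 3 fault types match ✗
  N3: none of the 3 fault types match ✗
  N4: none of the 3 fault types match ✗
  N5: none of the 3 fault types match ✗
  N6: stuck-at-0, inverted output ✓; others ✗
Consistent faults: {N6 stuck-at-0, N6 inverted output} — 2 in all.

2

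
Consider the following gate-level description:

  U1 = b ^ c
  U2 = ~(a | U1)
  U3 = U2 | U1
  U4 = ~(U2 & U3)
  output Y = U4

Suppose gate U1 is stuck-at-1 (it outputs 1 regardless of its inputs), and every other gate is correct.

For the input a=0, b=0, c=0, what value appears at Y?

1

Propagate with U1 forced: U1=1 [stuck-at-1], U2=0, U3=1, U4=1.
So Y = 1. (Without the fault it would be 0.)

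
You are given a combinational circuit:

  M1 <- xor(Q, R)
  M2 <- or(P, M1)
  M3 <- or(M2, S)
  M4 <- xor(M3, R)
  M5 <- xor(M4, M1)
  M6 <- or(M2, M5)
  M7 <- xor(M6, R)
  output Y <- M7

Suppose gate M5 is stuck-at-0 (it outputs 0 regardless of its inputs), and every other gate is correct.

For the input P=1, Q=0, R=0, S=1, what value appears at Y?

Propagate with M5 forced: M1=0, M2=1, M3=1, M4=1, M5=0 [stuck-at-0], M6=1, M7=1.
So Y = 1. (Same as the fault-free value — the fault is masked on this input.)

1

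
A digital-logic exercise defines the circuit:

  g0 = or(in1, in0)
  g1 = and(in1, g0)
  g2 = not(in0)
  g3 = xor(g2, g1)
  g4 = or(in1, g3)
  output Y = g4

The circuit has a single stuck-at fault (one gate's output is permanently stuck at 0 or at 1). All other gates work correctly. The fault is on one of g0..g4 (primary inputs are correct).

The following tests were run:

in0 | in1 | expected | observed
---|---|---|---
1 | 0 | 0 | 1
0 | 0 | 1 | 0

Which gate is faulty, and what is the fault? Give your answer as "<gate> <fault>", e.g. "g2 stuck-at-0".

Fault-free values for test 1 (in0=1, in1=0): g0=1, g1=0, g2=0, g3=0, g4=0, giving Y=0. Observed 1.
Test 1: faults giving observed 1 are {g1 stuck-at-1, g2 stuck-at-1, g3 stuck-at-1, g4 stuck-at-1}.
Test 2 (in0=0, in1=0): fault-free g0=0, g1=0, g2=1, g3=1, g4=1 → 1; observed 0. Eliminates g2 stuck-at-1, g3 stuck-at-1, g4 stuck-at-1.
Only g1 stuck-at-1 is consistent with every test.

g1 stuck-at-1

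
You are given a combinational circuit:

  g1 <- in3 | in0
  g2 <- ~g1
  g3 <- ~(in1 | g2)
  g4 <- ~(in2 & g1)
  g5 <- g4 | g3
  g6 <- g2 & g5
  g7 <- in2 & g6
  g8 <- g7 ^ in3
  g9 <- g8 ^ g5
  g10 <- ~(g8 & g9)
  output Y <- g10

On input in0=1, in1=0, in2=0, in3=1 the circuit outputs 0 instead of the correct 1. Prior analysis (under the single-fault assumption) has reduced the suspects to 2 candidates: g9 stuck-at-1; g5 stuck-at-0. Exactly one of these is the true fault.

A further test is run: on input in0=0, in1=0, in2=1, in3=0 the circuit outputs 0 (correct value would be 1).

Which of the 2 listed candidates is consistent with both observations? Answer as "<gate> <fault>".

g9 stuck-at-1

Evaluate each candidate on input in0=0, in1=0, in2=1, in3=0:
  g9 stuck-at-1: g1=0, g2=1, g3=0, g4=1, g5=1, g6=1, g7=1, g8=1, g9=1 [stuck-at-1], g10=0 → 0 — matches
  g5 stuck-at-0: g1=0, g2=1, g3=0, g4=1, g5=0 [stuck-at-0], g6=0, g7=0, g8=0, g9=0, g10=1 → 1 — eliminated
Only g9 stuck-at-1 reproduces the observed 0.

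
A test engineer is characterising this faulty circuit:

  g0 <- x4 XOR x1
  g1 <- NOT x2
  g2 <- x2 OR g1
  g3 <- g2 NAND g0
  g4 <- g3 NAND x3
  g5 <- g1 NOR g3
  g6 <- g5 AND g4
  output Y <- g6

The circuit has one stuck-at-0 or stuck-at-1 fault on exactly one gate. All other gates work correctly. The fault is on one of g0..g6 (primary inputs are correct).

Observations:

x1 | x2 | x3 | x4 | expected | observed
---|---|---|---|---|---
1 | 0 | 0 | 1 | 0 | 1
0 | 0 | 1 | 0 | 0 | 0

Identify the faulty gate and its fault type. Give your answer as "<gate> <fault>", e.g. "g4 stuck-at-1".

g5 stuck-at-1

Fault-free values for test 1 (x1=1, x2=0, x3=0, x4=1): g0=0, g1=1, g2=1, g3=1, g4=1, g5=0, g6=0, giving Y=0. Observed 1.
Test 1: faults giving observed 1 are {g5 stuck-at-1, g6 stuck-at-1}.
Test 2 (x1=0, x2=0, x3=1, x4=0): fault-free g0=0, g1=1, g2=1, g3=1, g4=0, g5=0, g6=0 → 0; observed 0. Eliminates g6 stuck-at-1.
Only g5 stuck-at-1 is consistent with every test.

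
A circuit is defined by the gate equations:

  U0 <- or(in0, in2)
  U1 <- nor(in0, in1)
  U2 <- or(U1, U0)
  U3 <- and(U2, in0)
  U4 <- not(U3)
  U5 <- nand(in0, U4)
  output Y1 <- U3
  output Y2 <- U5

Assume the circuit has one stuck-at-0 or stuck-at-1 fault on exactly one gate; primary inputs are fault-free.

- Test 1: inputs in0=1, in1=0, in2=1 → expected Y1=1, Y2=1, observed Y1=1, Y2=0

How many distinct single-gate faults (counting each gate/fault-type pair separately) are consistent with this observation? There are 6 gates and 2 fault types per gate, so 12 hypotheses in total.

2

Fault-free: U0=1, U1=0, U2=1, U3=1, U4=0, U5=1 → Y1=1, Y2=1. Observed Y1=1, Y2=0.
  U0 stuck-at-0: output Y1=0, Y2=0 ✗
  U0 stuck-at-1: output Y1=1, Y2=1 ✗
  U1 stuck-at-0: output Y1=1, Y2=1 ✗
  U1 stuck-at-1: output Y1=1, Y2=1 ✗
  U2 stuck-at-0: output Y1=0, Y2=0 ✗
  U2 stuck-at-1: output Y1=1, Y2=1 ✗
  U3 stuck-at-0: output Y1=0, Y2=0 ✗
  U3 stuck-at-1: output Y1=1, Y2=1 ✗
  U4 stuck-at-0: output Y1=1, Y2=1 ✗
  U4 stuck-at-1: output Y1=1, Y2=0 ✓
  U5 stuck-at-0: output Y1=1, Y2=0 ✓
  U5 stuck-at-1: output Y1=1, Y2=1 ✗
Consistent faults: {U4 stuck-at-1, U5 stuck-at-0} — 2 in all.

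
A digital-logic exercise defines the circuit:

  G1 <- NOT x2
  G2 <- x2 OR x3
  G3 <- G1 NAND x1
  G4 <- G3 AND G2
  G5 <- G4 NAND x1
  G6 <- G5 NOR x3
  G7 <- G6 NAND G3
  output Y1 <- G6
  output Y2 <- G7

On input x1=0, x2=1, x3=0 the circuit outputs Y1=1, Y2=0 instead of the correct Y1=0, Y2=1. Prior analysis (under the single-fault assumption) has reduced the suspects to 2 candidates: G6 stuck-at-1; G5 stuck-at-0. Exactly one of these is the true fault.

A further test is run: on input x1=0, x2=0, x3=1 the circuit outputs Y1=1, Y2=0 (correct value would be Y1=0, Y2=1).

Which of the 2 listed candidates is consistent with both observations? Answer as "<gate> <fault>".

Evaluate each candidate on input x1=0, x2=0, x3=1:
  G6 stuck-at-1: G1=1, G2=1, G3=1, G4=1, G5=1, G6=1 [stuck-at-1], G7=0 → Y1=1, Y2=0 — matches
  G5 stuck-at-0: G1=1, G2=1, G3=1, G4=1, G5=0 [stuck-at-0], G6=0, G7=1 → Y1=0, Y2=1 — eliminated
Only G6 stuck-at-1 reproduces the observed Y1=1, Y2=0.

G6 stuck-at-1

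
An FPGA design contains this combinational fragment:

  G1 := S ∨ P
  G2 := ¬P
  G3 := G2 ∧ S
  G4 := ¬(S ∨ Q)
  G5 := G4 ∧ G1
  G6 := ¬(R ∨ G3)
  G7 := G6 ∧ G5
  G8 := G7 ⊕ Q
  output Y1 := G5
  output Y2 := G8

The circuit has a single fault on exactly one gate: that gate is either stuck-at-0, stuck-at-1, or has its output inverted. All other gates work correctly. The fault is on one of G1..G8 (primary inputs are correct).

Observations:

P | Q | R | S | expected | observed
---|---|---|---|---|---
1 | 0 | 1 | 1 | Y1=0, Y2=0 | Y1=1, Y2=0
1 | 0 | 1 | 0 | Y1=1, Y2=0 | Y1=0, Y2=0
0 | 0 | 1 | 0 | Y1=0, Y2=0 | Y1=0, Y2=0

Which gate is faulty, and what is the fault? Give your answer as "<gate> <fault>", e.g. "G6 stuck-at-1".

Fault-free values for test 1 (P=1, Q=0, R=1, S=1): G1=1, G2=0, G3=0, G4=0, G5=0, G6=0, G7=0, G8=0, giving Y1=0, Y2=0. Observed Y1=1, Y2=0.
Test 1: faults giving observed Y1=1, Y2=0 are {G4 stuck-at-1, G4 inverted output, G5 stuck-at-1, G5 inverted output}.
Test 2 (P=1, Q=0, R=1, S=0): fault-free G1=1, G2=0, G3=0, G4=1, G5=1, G6=0, G7=0, G8=0 → Y1=1, Y2=0; observed Y1=0, Y2=0. Eliminates G4 stuck-at-1, G5 stuck-at-1.
Test 3 (P=0, Q=0, R=1, S=0): fault-free G1=0, G2=1, G3=0, G4=1, G5=0, G6=0, G7=0, G8=0 → Y1=0, Y2=0; observed Y1=0, Y2=0. Eliminates G5 inverted output.
Only G4 inverted output is consistent with every test.

G4 inverted output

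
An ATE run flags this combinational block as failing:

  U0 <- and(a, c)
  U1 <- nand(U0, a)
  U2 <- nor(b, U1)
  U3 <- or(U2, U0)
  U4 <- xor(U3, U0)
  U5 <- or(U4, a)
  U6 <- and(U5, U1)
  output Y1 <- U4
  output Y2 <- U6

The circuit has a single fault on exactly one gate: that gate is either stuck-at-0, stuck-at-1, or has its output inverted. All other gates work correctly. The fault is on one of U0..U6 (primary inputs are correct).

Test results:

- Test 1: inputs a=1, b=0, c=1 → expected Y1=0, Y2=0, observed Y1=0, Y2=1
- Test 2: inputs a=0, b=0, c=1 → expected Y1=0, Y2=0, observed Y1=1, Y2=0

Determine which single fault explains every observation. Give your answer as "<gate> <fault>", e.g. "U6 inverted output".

Fault-free values for test 1 (a=1, b=0, c=1): U0=1, U1=0, U2=1, U3=1, U4=0, U5=1, U6=0, giving Y1=0, Y2=0. Observed Y1=0, Y2=1.
Test 1: faults giving observed Y1=0, Y2=1 are {U0 stuck-at-0, U0 inverted output, U1 stuck-at-1, U1 inverted output, U6 stuck-at-1, U6 inverted output}.
Test 2 (a=0, b=0, c=1): fault-free U0=0, U1=1, U2=0, U3=0, U4=0, U5=0, U6=0 → Y1=0, Y2=0; observed Y1=1, Y2=0. Eliminates U0 stuck-at-0, U0 inverted output, U1 stuck-at-1, U6 stuck-at-1, U6 inverted output.
Only U1 inverted output is consistent with every test.

U1 inverted output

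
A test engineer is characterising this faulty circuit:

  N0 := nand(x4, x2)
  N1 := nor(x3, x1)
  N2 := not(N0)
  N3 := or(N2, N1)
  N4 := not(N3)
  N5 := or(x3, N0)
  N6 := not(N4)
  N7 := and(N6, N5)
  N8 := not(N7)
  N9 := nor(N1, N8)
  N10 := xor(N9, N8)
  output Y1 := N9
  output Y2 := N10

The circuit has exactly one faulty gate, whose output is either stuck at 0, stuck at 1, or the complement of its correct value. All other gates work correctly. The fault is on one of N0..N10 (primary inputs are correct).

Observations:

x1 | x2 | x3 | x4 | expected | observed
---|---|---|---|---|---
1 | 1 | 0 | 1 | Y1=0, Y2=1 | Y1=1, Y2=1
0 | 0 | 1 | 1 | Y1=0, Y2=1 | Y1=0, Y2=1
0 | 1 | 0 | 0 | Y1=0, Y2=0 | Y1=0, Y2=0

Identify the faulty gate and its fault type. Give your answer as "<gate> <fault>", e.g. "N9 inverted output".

Fault-free values for test 1 (x1=1, x2=1, x3=0, x4=1): N0=0, N1=0, N2=1, N3=1, N4=0, N5=0, N6=1, N7=0, N8=1, N9=0, N10=1, giving Y1=0, Y2=1. Observed Y1=1, Y2=1.
Test 1: faults giving observed Y1=1, Y2=1 are {N5 stuck-at-1, N5 inverted output, N7 stuck-at-1, N7 inverted output, N8 stuck-at-0, N8 inverted output}.
Test 2 (x1=0, x2=0, x3=1, x4=1): fault-free N0=1, N1=0, N2=0, N3=0, N4=1, N5=1, N6=0, N7=0, N8=1, N9=0, N10=1 → Y1=0, Y2=1; observed Y1=0, Y2=1. Eliminates N7 stuck-at-1, N7 inverted output, N8 stuck-at-0, N8 inverted output.
Test 3 (x1=0, x2=1, x3=0, x4=0): fault-free N0=1, N1=1, N2=0, N3=1, N4=0, N5=1, N6=1, N7=1, N8=0, N9=0, N10=0 → Y1=0, Y2=0; observed Y1=0, Y2=0. Eliminates N5 inverted output.
Only N5 stuck-at-1 is consistent with every test.

N5 stuck-at-1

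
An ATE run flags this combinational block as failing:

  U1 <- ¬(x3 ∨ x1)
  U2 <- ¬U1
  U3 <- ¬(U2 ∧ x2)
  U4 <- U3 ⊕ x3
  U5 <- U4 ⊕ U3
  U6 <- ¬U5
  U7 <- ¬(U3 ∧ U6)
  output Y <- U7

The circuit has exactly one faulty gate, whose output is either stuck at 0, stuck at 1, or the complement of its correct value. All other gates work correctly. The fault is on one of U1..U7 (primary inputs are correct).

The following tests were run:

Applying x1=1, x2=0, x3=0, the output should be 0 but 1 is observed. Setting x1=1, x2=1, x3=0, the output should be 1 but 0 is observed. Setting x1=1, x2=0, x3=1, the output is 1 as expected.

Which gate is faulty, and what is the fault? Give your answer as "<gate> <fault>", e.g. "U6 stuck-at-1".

U3 inverted output

Fault-free values for test 1 (x1=1, x2=0, x3=0): U1=0, U2=1, U3=1, U4=1, U5=0, U6=1, U7=0, giving Y=0. Observed 1.
Test 1: faults giving observed 1 are {U3 stuck-at-0, U3 inverted output, U4 stuck-at-0, U4 inverted output, U5 stuck-at-1, U5 inverted output, U6 stuck-at-0, U6 inverted output, U7 stuck-at-1, U7 inverted output}.
Test 2 (x1=1, x2=1, x3=0): fault-free U1=0, U2=1, U3=0, U4=0, U5=0, U6=1, U7=1 → 1; observed 0. Eliminates U3 stuck-at-0, U4 stuck-at-0, U4 inverted output, U5 stuck-at-1, U5 inverted output, U6 stuck-at-0, U6 inverted output, U7 stuck-at-1.
Test 3 (x1=1, x2=0, x3=1): fault-free U1=0, U2=1, U3=1, U4=0, U5=1, U6=0, U7=1 → 1; observed 1. Eliminates U7 inverted output.
Only U3 inverted output is consistent with every test.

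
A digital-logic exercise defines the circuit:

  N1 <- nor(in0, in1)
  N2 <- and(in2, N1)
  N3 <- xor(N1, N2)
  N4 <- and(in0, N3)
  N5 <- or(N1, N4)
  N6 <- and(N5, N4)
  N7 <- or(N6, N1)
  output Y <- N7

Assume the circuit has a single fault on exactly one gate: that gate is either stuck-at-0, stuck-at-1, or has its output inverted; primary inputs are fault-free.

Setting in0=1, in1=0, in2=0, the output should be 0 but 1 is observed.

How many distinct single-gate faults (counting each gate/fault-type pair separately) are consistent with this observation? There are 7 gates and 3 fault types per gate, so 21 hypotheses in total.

12

Fault-free: N1=0, N2=0, N3=0, N4=0, N5=0, N6=0, N7=0 → 0. Observed 1.
  N1: stuck-at-1, inverted output ✓; others ✗
  N2: stuck-at-1, inverted output ✓; others ✗
  N3: stuck-at-1, inverted output ✓; others ✗
  N4: stuck-at-1, inverted output ✓; others ✗
  N5: none of the 3 fault types match ✗
  N6: stuck-at-1, inverted output ✓; others ✗
  N7: stuck-at-1, inverted output ✓; others ✗
Consistent faults: {N1 stuck-at-1, N1 inverted output, N2 stuck-at-1, N2 inverted output, N3 stuck-at-1, N3 inverted output, N4 stuck-at-1, N4 inverted output, N6 stuck-at-1, N6 inverted output, N7 stuck-at-1, N7 inverted output} — 12 in all.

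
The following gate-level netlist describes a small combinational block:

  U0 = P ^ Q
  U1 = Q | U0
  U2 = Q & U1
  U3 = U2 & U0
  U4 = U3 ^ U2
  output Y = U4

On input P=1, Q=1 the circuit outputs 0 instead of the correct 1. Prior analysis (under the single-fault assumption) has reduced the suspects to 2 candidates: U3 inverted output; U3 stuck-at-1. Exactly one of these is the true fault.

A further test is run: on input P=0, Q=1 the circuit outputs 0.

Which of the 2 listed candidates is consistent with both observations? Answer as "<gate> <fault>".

U3 stuck-at-1

Evaluate each candidate on input P=0, Q=1:
  U3 inverted output: U0=1, U1=1, U2=1, U3=0 [inverted output], U4=1 → 1 — eliminated
  U3 stuck-at-1: U0=1, U1=1, U2=1, U3=1 [stuck-at-1], U4=0 → 0 — matches
Only U3 stuck-at-1 reproduces the observed 0.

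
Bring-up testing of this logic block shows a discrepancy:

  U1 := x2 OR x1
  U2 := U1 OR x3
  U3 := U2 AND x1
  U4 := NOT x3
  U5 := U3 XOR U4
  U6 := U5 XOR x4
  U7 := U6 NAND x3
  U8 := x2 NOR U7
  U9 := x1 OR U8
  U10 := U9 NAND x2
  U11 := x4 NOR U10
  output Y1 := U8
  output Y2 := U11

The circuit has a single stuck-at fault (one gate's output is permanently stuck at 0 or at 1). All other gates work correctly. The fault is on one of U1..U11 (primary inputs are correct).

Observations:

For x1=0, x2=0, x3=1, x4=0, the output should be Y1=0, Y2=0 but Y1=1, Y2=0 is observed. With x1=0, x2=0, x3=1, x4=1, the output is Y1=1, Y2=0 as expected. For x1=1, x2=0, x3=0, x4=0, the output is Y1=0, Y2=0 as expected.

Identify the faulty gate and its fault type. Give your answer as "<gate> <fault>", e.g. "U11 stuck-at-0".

Fault-free values for test 1 (x1=0, x2=0, x3=1, x4=0): U1=0, U2=1, U3=0, U4=0, U5=0, U6=0, U7=1, U8=0, U9=0, U10=1, U11=0, giving Y1=0, Y2=0. Observed Y1=1, Y2=0.
Test 1: faults giving observed Y1=1, Y2=0 are {U3 stuck-at-1, U4 stuck-at-1, U5 stuck-at-1, U6 stuck-at-1, U7 stuck-at-0, U8 stuck-at-1}.
Test 2 (x1=0, x2=0, x3=1, x4=1): fault-free U1=0, U2=1, U3=0, U4=0, U5=0, U6=1, U7=0, U8=1, U9=1, U10=1, U11=0 → Y1=1, Y2=0; observed Y1=1, Y2=0. Eliminates U3 stuck-at-1, U4 stuck-at-1, U5 stuck-at-1.
Test 3 (x1=1, x2=0, x3=0, x4=0): fault-free U1=1, U2=1, U3=1, U4=1, U5=0, U6=0, U7=1, U8=0, U9=1, U10=1, U11=0 → Y1=0, Y2=0; observed Y1=0, Y2=0. Eliminates U7 stuck-at-0, U8 stuck-at-1.
Only U6 stuck-at-1 is consistent with every test.

U6 stuck-at-1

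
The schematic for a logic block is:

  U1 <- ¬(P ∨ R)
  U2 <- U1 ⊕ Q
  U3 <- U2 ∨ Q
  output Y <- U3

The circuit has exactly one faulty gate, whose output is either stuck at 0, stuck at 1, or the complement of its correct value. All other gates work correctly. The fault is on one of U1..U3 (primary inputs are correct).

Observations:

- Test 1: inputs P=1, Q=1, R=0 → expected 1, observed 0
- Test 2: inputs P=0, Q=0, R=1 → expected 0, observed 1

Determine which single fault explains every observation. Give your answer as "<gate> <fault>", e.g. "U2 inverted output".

U3 inverted output

Fault-free values for test 1 (P=1, Q=1, R=0): U1=0, U2=1, U3=1, giving Y=1. Observed 0.
Test 1: faults giving observed 0 are {U3 stuck-at-0, U3 inverted output}.
Test 2 (P=0, Q=0, R=1): fault-free U1=0, U2=0, U3=0 → 0; observed 1. Eliminates U3 stuck-at-0.
Only U3 inverted output is consistent with every test.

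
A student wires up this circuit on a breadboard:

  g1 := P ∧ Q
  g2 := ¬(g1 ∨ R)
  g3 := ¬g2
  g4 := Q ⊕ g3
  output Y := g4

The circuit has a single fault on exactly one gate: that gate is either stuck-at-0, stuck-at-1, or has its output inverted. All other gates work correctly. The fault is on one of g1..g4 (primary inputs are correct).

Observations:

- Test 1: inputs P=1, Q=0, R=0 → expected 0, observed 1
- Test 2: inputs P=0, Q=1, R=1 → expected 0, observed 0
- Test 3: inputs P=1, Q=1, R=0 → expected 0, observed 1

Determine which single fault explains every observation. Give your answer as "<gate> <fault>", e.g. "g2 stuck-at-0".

Fault-free values for test 1 (P=1, Q=0, R=0): g1=0, g2=1, g3=0, g4=0, giving Y=0. Observed 1.
Test 1: faults giving observed 1 are {g1 stuck-at-1, g1 inverted output, g2 stuck-at-0, g2 inverted output, g3 stuck-at-1, g3 inverted output, g4 stuck-at-1, g4 inverted output}.
Test 2 (P=0, Q=1, R=1): fault-free g1=0, g2=0, g3=1, g4=0 → 0; observed 0. Eliminates g2 inverted output, g3 inverted output, g4 stuck-at-1, g4 inverted output.
Test 3 (P=1, Q=1, R=0): fault-free g1=1, g2=0, g3=1, g4=0 → 0; observed 1. Eliminates g1 stuck-at-1, g2 stuck-at-0, g3 stuck-at-1.
Only g1 inverted output is consistent with every test.

g1 inverted output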